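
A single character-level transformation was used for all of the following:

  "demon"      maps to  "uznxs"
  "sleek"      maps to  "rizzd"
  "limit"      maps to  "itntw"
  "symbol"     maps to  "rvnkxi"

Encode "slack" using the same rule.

rifpd

d(3)→u(20) and e(4)→z(25) fit y≡5x+5 (mod 26); the inverse of 5 mod 26 is 21. Each letter's alphabet position (a=0..z=25) is mapped through 5·x+5 mod 26 — an affine cipher.
For slack: s(18)→5·18+5≡17=r; l(11)→5·11+5≡8=i; a(0)→5·0+5≡5=f; c(2)→5·2+5≡15=p; k(10)→5·10+5≡3=d (all mod 26).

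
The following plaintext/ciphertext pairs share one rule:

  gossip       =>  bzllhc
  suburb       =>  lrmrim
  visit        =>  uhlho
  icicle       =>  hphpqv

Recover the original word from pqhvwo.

client

This is an affine cipher: with a=0,…,z=25, each position x becomes (3x+9) mod 26.
Reversing it on pqhvwo: p(15)→9·(15−9)≡2=c; q(16)→9·(16−9)≡11=l; h(7)→9·(7−9)≡8=i; v(21)→9·(21−9)≡4=e; w(22)→9·(22−9)≡13=n; o(14)→9·(14−9)≡19=t (all mod 26).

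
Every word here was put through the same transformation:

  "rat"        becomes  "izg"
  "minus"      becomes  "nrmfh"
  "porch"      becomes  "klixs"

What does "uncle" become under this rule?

Each pair mirrors across the alphabet (r↔i, a↔z, t↔g): positions sum to 25. Each letter is replaced by its mirror in the alphabet: a↔z, b↔y, c↔x, and so on (the Atbash cipher).
For uncle: u↔f, n↔m, c↔x, l↔o, e↔v.

fmxov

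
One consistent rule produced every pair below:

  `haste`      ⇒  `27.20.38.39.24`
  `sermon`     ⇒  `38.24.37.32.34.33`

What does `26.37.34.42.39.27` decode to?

h is letter #8 and maps to 27: an offset of 19. Each letter is replaced by its alphabet position (a=1..z=26) + 19.
Decoding 26.37.34.42.39.27: 26→(26−19)÷1=7=g, 37→(37−19)÷1=18=r, 34→(34−19)÷1=15=o, 42→(42−19)÷1=23=w, 39→(39−19)÷1=20=t, 27→(27−19)÷1=8=h.

growth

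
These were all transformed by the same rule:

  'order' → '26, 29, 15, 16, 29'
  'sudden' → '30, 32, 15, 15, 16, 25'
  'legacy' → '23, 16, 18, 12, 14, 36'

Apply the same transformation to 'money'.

o is letter #15 and maps to 26: an offset of 11. The number is (letter's place in the alphabet, a=1) + 11.
On money: m=13→24, o=15→26, n=14→25, e=5→16, y=25→36.

24, 26, 25, 16, 36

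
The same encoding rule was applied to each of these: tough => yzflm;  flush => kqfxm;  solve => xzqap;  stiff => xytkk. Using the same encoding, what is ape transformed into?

The shift depends on letter class: consonant t→y is +5, but vowel o→z is +11. Two shifts are in play — +11 for a/e/i/o/u, +5 for every other letter.
Applying it to ape: a(vowel)+11=l, p(cons)+5=u, e(vowel)+11=p.

lup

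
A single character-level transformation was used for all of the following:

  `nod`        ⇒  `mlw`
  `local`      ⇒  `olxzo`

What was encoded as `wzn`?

dam

Letters are reflected about the middle of the alphabet (position → 25−position): Atbash.
Reversing it on wzn: w↔d, z↔a, n↔m.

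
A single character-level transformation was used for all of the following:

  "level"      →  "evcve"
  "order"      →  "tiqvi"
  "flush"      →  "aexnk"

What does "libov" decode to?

This is an affine cipher: with a=0,…,z=25, each position x becomes (5x+1) mod 26.
Decoding libov: l(11)→21·(11−1)≡2=c; i(8)→21·(8−1)≡17=r; b(1)→21·(1−1)≡0=a; o(14)→21·(14−1)≡13=n; v(21)→21·(21−1)≡4=e (all mod 26).

crane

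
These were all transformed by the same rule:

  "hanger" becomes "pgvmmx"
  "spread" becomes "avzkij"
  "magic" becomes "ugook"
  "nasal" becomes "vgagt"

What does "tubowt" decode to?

The shifts repeat in a cycle of length 2: positions 0,1,… shift by +8, +6, then the pattern repeats.
Undoing it on tubowt: t−8=l, u−6=o, b−8=t, o−6=i, w−8=o, t−6=n.

lotion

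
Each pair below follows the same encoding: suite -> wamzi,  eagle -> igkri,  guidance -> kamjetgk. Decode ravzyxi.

nurture

Shifts by position in suite: pos 0: s→w (+4), pos 1: u→a (+6), pos 2: i→m (+4), pos 3: t→z (+6) — repeating every 2. A repeating key of period 2 is used — shifts +4, +6 over and over.
Reversing it on ravzyxi: r−4=n, a−6=u, v−4=r, z−6=t, y−4=u, x−6=r, i−4=e.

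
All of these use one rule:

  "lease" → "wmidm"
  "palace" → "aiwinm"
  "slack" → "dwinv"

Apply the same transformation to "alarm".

iwicx

The shift depends on letter class: consonant l→w is +11, but vowel e→m is +8. The rule splits by letter class: vowels +8, consonants +11.
On alarm: a(vowel)+8=i, l(cons)+11=w, a(vowel)+8=i, r(cons)+11=c, m(cons)+11=x.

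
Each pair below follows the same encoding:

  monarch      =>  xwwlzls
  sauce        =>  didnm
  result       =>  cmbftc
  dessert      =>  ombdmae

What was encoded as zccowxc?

outdoor

Shifts by position in monarch: pos 0: m→x (+11), pos 1: o→w (+8), pos 2: n→w (+9), pos 3: a→l (+11), pos 4: r→z (+8), pos 5: c→l (+9) — repeating every 3. A repeating key of period 3 is used — shifts +11, +8, +9 over and over.
Decoding zccowxc: z−11=o, c−8=u, c−9=t, o−11=d, w−8=o, x−9=o, c−11=r.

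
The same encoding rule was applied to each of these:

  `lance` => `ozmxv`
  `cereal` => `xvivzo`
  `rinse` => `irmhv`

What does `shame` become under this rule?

Each pair mirrors across the alphabet (l↔o, a↔z, n↔m): positions sum to 25. Each letter is replaced by its mirror in the alphabet: a↔z, b↔y, c↔x, and so on (the Atbash cipher).
On shame: s↔h, h↔s, a↔z, m↔n, e↔v.

hsznv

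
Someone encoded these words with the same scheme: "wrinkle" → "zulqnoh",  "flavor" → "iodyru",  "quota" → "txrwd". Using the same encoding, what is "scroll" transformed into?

vfuroo

Compare letters: w→z is +3, r→u is +3, i→l is +3 — a constant shift. Each letter is shifted forward by 3 in the alphabet (a Caesar shift of +3).
On scroll: s+3=v, c+3=f, r+3=u, o+3=r, l+3=o, l+3=o.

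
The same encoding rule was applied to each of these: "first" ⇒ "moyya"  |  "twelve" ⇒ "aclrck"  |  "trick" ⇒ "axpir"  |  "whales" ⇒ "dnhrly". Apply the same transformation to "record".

ykjuyj

The shifts repeat in a cycle of length 2: positions 0,1,… shift by +7, +6, then the pattern repeats.
For record: r+7=y, e+6=k, c+7=j, o+6=u, r+7=y, d+6=j.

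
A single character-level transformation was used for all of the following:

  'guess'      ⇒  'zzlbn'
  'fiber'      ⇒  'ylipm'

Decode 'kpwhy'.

rapid

The output letters match the input read backwards, each shifted +7: guess reversed is sseug. The word is reversed, then every letter is shifted forward by 7.
Reversing it on kpwhy: shift back: k−7=d, p−7=i, w−7=p, h−7=a, y−7=r → dipar; then reverse → rapid.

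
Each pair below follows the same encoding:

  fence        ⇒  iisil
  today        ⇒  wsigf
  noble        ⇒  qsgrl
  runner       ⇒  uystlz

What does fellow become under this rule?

iiqrve

In fence: f→i is +3, e→i is +4, n→s is +5, c→i is +6 — the shift increases by 1 each position. The shift increases by 1 at each position, starting from +3: 3, 4, 5, ….
Applying it to fellow: f+3=i, e+4=i, l+5=q, l+6=r, o+7=v, w+8=e.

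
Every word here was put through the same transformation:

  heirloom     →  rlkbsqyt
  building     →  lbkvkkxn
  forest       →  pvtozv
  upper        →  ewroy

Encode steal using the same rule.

A repeating key of period 3 is used — shifts +10, +7, +2 over and over.
On steal: s+10=c, t+7=a, e+2=g, a+10=k, l+7=s.

cagks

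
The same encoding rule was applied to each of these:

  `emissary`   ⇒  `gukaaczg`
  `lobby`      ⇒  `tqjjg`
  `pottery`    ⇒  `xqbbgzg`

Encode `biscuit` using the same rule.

jkakwkb

Vowels shift forward by 2 and consonants shift forward by 8.
On biscuit: b(cons)+8=j, i(vowel)+2=k, s(cons)+8=a, c(cons)+8=k, u(vowel)+2=w, i(vowel)+2=k, t(cons)+8=b.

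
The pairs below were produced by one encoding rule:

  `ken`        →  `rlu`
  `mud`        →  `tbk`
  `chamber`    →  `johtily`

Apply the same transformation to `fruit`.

Compare letters: k→r is +7, e→l is +7, n→u is +7 — a constant shift. Every letter moves 7 places later in the alphabet, wrapping around z→a.
Applying it to fruit: f+7=m, r+7=y, u+7=b, i+7=p, t+7=a.

mybpa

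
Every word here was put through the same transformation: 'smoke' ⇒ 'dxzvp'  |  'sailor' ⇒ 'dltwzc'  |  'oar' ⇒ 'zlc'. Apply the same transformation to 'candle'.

nlyowp

Every letter moves 11 places later in the alphabet, wrapping around z→a.
Applying it to candle: c+11=n, a+11=l, n+11=y, d+11=o, l+11=w, e+11=p.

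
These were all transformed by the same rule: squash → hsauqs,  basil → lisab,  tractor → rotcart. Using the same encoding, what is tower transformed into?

rewot

It's just the letters in reverse order.
Applying it to tower: reverse → rewot.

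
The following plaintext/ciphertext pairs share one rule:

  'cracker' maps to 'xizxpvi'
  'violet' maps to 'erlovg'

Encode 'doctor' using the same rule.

wlxgli

This is the alphabet-reversal cipher (Atbash): a becomes z, b becomes y, etc.
Applying it to doctor: d↔w, o↔l, c↔x, t↔g, o↔l, r↔i.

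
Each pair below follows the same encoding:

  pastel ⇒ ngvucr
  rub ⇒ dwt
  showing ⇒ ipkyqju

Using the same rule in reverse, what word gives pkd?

bin

The output letters match the input read backwards, each shifted +2: pastel reversed is letsap. Read the word backwards and shift each letter +2.
Decoding pkd: shift back: p−2=n, k−2=i, d−2=b → nib; then reverse → bin.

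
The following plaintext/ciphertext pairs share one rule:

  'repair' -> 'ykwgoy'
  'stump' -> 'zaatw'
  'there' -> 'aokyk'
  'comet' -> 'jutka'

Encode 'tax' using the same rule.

The shift depends on letter class: consonant r→y is +7, but vowel e→k is +6. Vowels shift forward by 6 and consonants shift forward by 7.
Applying it to tax: t(cons)+7=a, a(vowel)+6=g, x(cons)+7=e.

age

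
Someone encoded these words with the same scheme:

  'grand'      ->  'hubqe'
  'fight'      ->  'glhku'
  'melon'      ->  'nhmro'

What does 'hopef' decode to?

Shifts by position in grand: pos 0: g→h (+1), pos 1: r→u (+3), pos 2: a→b (+1), pos 3: n→q (+3) — repeating every 2. A repeating key of period 2 is used — shifts +1, +3 over and over.
Decoding hopef: h−1=g, o−3=l, p−1=o, e−3=b, f−1=e.

globe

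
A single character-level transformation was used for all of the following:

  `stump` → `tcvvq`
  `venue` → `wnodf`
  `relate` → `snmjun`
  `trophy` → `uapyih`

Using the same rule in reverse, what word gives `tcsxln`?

Shifts by position in stump: pos 0: s→t (+1), pos 1: t→c (+9), pos 2: u→v (+1), pos 3: m→v (+9) — repeating every 2. The shifts repeat in a cycle of length 2: positions 0,1,… shift by +1, +9, then the pattern repeats.
Decoding tcsxln: t−1=s, c−9=t, s−1=r, x−9=o, l−1=k, n−9=e.

stroke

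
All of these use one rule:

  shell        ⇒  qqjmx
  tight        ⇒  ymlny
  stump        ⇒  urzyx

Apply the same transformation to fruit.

ynzwk

The output letters match the input read backwards, each shifted +5: shell reversed is llehs. Read the word backwards and shift each letter +5.
Applying it to fruit: reverse → tiurf; then shift: t+5=y, i+5=n, u+5=z, r+5=w, f+5=k.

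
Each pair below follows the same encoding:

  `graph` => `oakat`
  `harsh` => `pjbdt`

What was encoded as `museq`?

elite

Each letter shifts forward by (position + 8), i.e. 8, 9, 10, … — the shift grows by one for each successive letter.
Decoding museq: m−8=e, u−9=l, s−10=i, e−11=t, q−12=e.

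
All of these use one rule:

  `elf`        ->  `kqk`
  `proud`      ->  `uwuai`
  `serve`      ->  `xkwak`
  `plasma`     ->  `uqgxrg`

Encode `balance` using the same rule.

ggqgshk

The shift depends on letter class: consonant l→q is +5, but vowel e→k is +6. Vowels shift forward by 6 and consonants shift forward by 5.
On balance: b(cons)+5=g, a(vowel)+6=g, l(cons)+5=q, a(vowel)+6=g, n(cons)+5=s, c(cons)+5=h, e(vowel)+6=k.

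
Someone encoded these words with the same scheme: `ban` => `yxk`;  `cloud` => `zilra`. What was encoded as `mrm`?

Compare letters: b→y is +23, a→x is +23, n→k is +23 — a constant shift. Every letter moves 23 places later in the alphabet, wrapping around z→a.
Decoding mrm: m−23=p, r−23=u, m−23=p.

pup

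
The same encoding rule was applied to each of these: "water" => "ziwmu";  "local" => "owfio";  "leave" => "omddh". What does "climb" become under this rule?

ftlue

The shifts repeat in a cycle of length 2: positions 0,1,… shift by +3, +8, then the pattern repeats.
On climb: c+3=f, l+8=t, i+3=l, m+8=u, b+3=e.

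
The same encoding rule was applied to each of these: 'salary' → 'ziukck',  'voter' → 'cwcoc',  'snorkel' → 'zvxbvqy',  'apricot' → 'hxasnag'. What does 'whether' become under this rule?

dpndsqe

In salary: s→z is +7, a→i is +8, l→u is +9, a→k is +10 — the shift increases by 1 each position. Each letter shifts forward by (position + 7), i.e. 7, 8, 9, … — the shift grows by one for each successive letter.
For whether: w+7=d, h+8=p, e+9=n, t+10=d, h+11=s, e+12=q, r+13=e.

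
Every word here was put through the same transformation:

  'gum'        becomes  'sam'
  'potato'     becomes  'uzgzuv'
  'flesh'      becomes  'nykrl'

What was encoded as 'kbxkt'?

The output letters match the input read backwards, each shifted +6: gum reversed is mug. The word is reversed, then every letter is shifted forward by 6.
Undoing it on kbxkt: shift back: k−6=e, b−6=v, x−6=r, k−6=e, t−6=n → evren; then reverse → nerve.

nerve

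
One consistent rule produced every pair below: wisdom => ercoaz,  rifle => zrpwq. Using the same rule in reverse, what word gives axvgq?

Each letter shifts forward by (position + 8), i.e. 8, 9, 10, … — the shift grows by one for each successive letter.
Decoding axvgq: a−8=s, x−9=o, v−10=l, g−11=v, q−12=e.

solve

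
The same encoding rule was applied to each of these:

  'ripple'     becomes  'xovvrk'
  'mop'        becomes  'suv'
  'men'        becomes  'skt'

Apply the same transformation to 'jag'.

pgm

Each letter is shifted forward by 6 in the alphabet (a Caesar shift of +6).
Applying it to jag: j+6=p, a+6=g, g+6=m.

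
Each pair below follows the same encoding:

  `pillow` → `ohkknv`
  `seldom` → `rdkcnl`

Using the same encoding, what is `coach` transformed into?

Compare letters: p→o is +25, i→h is +25, l→k is +25 — a constant shift. Each letter is shifted forward by 25 in the alphabet (a Caesar shift of +25).
For coach: c+25=b, o+25=n, a+25=z, c+25=b, h+25=g.

bnzbg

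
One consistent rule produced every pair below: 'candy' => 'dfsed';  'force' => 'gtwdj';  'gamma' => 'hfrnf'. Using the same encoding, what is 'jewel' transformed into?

kjbfq

Shifts by position in candy: pos 0: c→d (+1), pos 1: a→f (+5), pos 2: n→s (+5), pos 3: d→e (+1), pos 4: y→d (+5) — repeating every 3. The shifts repeat in a cycle of length 3: positions 0,1,… shift by +1, +5, +5, then the pattern repeats.
On jewel: j+1=k, e+5=j, w+5=b, e+1=f, l+5=q.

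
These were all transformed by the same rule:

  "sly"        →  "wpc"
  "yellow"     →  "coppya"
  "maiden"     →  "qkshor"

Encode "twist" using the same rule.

xaswx

The shift depends on letter class: consonant s→w is +4, but vowel e→o is +10. Vowels shift forward by 10 and consonants shift forward by 4.
On twist: t(cons)+4=x, w(cons)+4=a, i(vowel)+10=s, s(cons)+4=w, t(cons)+4=x.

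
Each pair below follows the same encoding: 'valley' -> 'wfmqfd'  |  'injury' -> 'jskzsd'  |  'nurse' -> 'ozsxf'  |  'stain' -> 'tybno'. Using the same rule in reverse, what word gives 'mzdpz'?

lucky

A repeating key of period 2 is used — shifts +1, +5 over and over.
Reversing it on mzdpz: m−1=l, z−5=u, d−1=c, p−5=k, z−1=y.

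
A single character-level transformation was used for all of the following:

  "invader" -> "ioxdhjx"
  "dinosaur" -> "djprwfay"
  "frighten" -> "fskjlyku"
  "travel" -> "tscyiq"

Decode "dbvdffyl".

database

The shift increases by 1 at each position, starting from +0: 0, 1, 2, ….
Undoing it on dbvdffyl: d−0=d, b−1=a, v−2=t, d−3=a, f−4=b, f−5=a, y−6=s, l−7=e.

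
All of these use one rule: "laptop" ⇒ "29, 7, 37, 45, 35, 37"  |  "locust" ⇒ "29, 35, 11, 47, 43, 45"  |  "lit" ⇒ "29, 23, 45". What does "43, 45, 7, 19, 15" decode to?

With a=1..z=26, the number is 2·pos + 5.
Undoing it on 43, 45, 7, 19, 15: 43→(43−5)÷2=19=s, 45→(45−5)÷2=20=t, 7→(7−5)÷2=1=a, 19→(19−5)÷2=7=g, 15→(15−5)÷2=5=e.

stage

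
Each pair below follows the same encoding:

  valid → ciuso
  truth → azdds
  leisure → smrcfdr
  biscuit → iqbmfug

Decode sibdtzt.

lasting

In valid: v→c is +7, a→i is +8, l→u is +9, i→s is +10 — the shift increases by 1 each position. Each letter shifts forward by (position + 7), i.e. 7, 8, 9, … — the shift grows by one for each successive letter.
Decoding sibdtzt: s−7=l, i−8=a, b−9=s, d−10=t, t−11=i, z−12=n, t−13=g.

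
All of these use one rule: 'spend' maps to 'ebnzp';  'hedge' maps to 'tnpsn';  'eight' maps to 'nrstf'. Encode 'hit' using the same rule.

trf

The shift depends on letter class: consonant s→e is +12, but vowel e→n is +9. Vowels shift forward by 9 and consonants shift forward by 12.
Applying it to hit: h(cons)+12=t, i(vowel)+9=r, t(cons)+12=f.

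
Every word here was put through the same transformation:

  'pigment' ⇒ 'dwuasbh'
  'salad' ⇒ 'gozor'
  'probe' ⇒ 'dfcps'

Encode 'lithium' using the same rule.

Every letter moves 14 places later in the alphabet, wrapping around z→a.
For lithium: l+14=z, i+14=w, t+14=h, h+14=v, i+14=w, u+14=i, m+14=a.

zwhvwia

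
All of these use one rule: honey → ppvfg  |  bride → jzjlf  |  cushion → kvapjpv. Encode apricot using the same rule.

bxzjkpb

The shift depends on letter class: consonant h→p is +8, but vowel o→p is +1. Two shifts are in play — +1 for a/e/i/o/u, +8 for every other letter.
On apricot: a(vowel)+1=b, p(cons)+8=x, r(cons)+8=z, i(vowel)+1=j, c(cons)+8=k, o(vowel)+1=p, t(cons)+8=b.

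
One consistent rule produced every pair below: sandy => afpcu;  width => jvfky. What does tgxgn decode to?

The word is reversed, then every letter is shifted forward by 2.
Decoding tgxgn: shift back: t−2=r, g−2=e, x−2=v, g−2=e, n−2=l → revel; then reverse → lever.

lever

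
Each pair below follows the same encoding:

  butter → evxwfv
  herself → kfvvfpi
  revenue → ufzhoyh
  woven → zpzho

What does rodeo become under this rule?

uphhp

Shifts by position in butter: pos 0: b→e (+3), pos 1: u→v (+1), pos 2: t→x (+4), pos 3: t→w (+3), pos 4: e→f (+1), pos 5: r→v (+4) — repeating every 3. A repeating key of period 3 is used — shifts +3, +1, +4 over and over.
Applying it to rodeo: r+3=u, o+1=p, d+4=h, e+3=h, o+1=p.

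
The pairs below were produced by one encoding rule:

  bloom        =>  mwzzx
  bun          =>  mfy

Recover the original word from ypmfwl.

Compare letters: b→m is +11, l→w is +11, o→z is +11 — a constant shift. This is a Caesar cipher with shift 11.
Undoing it on ypmfwl: y−11=n, p−11=e, m−11=b, f−11=u, w−11=l, l−11=a.

nebula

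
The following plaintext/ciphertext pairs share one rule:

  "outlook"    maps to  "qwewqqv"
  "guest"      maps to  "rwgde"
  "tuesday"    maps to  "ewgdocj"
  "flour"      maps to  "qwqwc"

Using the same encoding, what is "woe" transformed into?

The shift depends on letter class: consonant t→e is +11, but vowel o→q is +2. The rule splits by letter class: vowels +2, consonants +11.
On woe: w(cons)+11=h, o(vowel)+2=q, e(vowel)+2=g.

hqg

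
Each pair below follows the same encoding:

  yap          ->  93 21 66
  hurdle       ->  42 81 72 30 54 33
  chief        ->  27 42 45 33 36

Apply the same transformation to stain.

75 78 21 45 60

y(#25)→93 and a(#1)→21: differences scale by 3, so n = 3·pos + 18. With a=1..z=26, the number is 3·pos + 18.
Applying it to stain: s=19→75, t=20→78, a=1→21, i=9→45, n=14→60.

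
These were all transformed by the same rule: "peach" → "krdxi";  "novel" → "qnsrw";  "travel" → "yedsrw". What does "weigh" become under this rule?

p(15)→k(10) and e(4)→r(17) fit y≡23x+3 (mod 26); the inverse of 23 mod 26 is 17. Treating letters as 0–25, the rule is x ↦ 23x + 3 (mod 26).
For weigh: w(22)→23·22+3≡15=p; e(4)→23·4+3≡17=r; i(8)→23·8+3≡5=f; g(6)→23·6+3≡11=l; h(7)→23·7+3≡8=i (all mod 26).

prfli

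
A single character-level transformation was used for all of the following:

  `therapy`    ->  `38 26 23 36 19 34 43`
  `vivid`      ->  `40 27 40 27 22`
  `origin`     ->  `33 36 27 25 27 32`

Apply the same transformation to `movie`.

31 33 40 27 23

The number is (letter's place in the alphabet, a=1) + 18.
For movie: m=13→31, o=15→33, v=22→40, i=9→27, e=5→23.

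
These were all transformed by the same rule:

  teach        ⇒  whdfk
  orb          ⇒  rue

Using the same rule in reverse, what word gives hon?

Compare letters: t→w is +3, e→h is +3, a→d is +3 — a constant shift. Each letter is shifted forward by 3 in the alphabet (a Caesar shift of +3).
Decoding hon: h−3=e, o−3=l, n−3=k.

elk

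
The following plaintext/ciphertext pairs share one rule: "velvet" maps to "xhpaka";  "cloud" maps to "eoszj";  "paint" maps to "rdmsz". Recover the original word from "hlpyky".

filter

Letter i (0-indexed) is shifted by i+2, so successive shifts are 2, 3, 4, ….
Decoding hlpyky: h−2=f, l−3=i, p−4=l, y−5=t, k−6=e, y−7=r.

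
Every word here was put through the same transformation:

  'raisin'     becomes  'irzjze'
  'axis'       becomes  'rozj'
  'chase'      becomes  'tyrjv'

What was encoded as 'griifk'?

Compare letters: r→i is +17, a→r is +17, i→z is +17 — a constant shift. It's a constant shift of +17 (ROT17).
Undoing it on griifk: g−17=p, r−17=a, i−17=r, i−17=r, f−17=o, k−17=t.

parrot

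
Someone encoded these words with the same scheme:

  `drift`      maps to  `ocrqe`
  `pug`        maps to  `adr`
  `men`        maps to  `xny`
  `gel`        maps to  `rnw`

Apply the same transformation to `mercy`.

Two shifts are in play — +9 for a/e/i/o/u, +11 for every other letter.
On mercy: m(cons)+11=x, e(vowel)+9=n, r(cons)+11=c, c(cons)+11=n, y(cons)+11=j.

xncnj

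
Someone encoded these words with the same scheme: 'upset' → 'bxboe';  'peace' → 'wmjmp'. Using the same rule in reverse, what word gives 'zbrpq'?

The shift increases by 1 at each position, starting from +7: 7, 8, 9, ….
Decoding zbrpq: z−7=s, b−8=t, r−9=i, p−10=f, q−11=f.

stiff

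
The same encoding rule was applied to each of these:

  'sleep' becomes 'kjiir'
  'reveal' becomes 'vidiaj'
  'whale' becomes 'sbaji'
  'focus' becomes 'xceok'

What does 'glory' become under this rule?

mjcvw

s(18)→k(10) and l(11)→j(9) fit y≡15x+0 (mod 26); the inverse of 15 mod 26 is 7. Each letter's alphabet position (a=0..z=25) is mapped through 15·x+0 mod 26 — an affine cipher.
For glory: g(6)→15·6+0≡12=m; l(11)→15·11+0≡9=j; o(14)→15·14+0≡2=c; r(17)→15·17+0≡21=v; y(24)→15·24+0≡22=w (all mod 26).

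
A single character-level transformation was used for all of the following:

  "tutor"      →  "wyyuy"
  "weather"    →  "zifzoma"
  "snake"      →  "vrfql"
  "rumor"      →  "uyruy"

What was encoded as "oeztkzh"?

laundry

In tutor: t→w is +3, u→y is +4, t→y is +5, o→u is +6 — the shift increases by 1 each position. The shift increases by 1 at each position, starting from +3: 3, 4, 5, ….
Decoding oeztkzh: o−3=l, e−4=a, z−5=u, t−6=n, k−7=d, z−8=r, h−9=y.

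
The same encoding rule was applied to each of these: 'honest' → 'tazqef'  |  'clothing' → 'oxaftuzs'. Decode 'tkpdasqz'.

hydrogen

Compare letters: h→t is +12, o→a is +12, n→z is +12 — a constant shift. It's a constant shift of +12 (ROT12).
Undoing it on tkpdasqz: t−12=h, k−12=y, p−12=d, d−12=r, a−12=o, s−12=g, q−12=e, z−12=n.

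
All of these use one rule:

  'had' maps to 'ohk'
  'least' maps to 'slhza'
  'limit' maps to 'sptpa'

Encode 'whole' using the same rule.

dovsl

Each letter is shifted forward by 7 in the alphabet (a Caesar shift of +7).
On whole: w+7=d, h+7=o, o+7=v, l+7=s, e+7=l.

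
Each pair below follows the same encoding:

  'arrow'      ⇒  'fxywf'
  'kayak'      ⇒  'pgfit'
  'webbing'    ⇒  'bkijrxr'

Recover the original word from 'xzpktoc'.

sticker

Letter i (0-indexed) is shifted by i+5, so successive shifts are 5, 6, 7, ….
Undoing it on xzpktoc: x−5=s, z−6=t, p−7=i, k−8=c, t−9=k, o−10=e, c−11=r.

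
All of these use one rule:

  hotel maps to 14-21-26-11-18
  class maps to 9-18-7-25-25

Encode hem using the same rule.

h is letter #8 and maps to 14: an offset of 6. Each letter is replaced by its alphabet position (a=1..z=26) + 6.
On hem: h=8→14, e=5→11, m=13→19.

14-11-19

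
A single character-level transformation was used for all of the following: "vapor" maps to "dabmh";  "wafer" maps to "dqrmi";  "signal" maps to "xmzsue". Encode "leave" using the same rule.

qhmqx

The word is reversed, then every letter is shifted forward by 12.
For leave: reverse → evael; then shift: e+12=q, v+12=h, a+12=m, e+12=q, l+12=x.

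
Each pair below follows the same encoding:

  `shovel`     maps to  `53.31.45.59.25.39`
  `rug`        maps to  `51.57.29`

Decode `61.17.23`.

The formula is n = 2×(alphabet index, a=1) + 15.
Reversing it on 61.17.23: 61→(61−15)÷2=23=w, 17→(17−15)÷2=1=a, 23→(23−15)÷2=4=d.

wad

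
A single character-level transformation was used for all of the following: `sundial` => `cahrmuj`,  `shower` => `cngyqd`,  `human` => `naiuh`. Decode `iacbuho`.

s(18)→c(2) and u(20)→a(0) fit y≡25x+20 (mod 26); the inverse of 25 mod 26 is 25. Each letter's alphabet position (a=0..z=25) is mapped through 25·x+20 mod 26 — an affine cipher.
Reversing it on iacbuho: i(8)→25·(8−20)≡12=m; a(0)→25·(0−20)≡20=u; c(2)→25·(2−20)≡18=s; b(1)→25·(1−20)≡19=t; u(20)→25·(20−20)≡0=a; h(7)→25·(7−20)≡13=n; o(14)→25·(14−20)≡6=g (all mod 26).

mustang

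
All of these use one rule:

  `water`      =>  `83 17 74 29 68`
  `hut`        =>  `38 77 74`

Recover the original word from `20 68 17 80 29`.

w(#23)→83 and a(#1)→17: differences scale by 3, so n = 3·pos + 14. Each letter becomes 3×(its alphabet position, a=1..z=26) + 14.
Decoding 20 68 17 80 29: 20→(20−14)÷3=2=b, 68→(68−14)÷3=18=r, 17→(17−14)÷3=1=a, 80→(80−14)÷3=22=v, 29→(29−14)÷3=5=e.

brave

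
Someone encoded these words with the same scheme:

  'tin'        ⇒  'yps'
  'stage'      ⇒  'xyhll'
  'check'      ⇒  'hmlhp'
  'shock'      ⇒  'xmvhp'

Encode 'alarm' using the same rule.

The shift depends on letter class: consonant t→y is +5, but vowel i→p is +7. The rule splits by letter class: vowels +7, consonants +5.
On alarm: a(vowel)+7=h, l(cons)+5=q, a(vowel)+7=h, r(cons)+5=w, m(cons)+5=r.

hqhwr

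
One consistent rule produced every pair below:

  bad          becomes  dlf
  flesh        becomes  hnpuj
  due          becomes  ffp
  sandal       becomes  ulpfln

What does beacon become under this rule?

The shift depends on letter class: consonant b→d is +2, but vowel a→l is +11. Vowels shift forward by 11 and consonants shift forward by 2.
On beacon: b(cons)+2=d, e(vowel)+11=p, a(vowel)+11=l, c(cons)+2=e, o(vowel)+11=z, n(cons)+2=p.

dplezp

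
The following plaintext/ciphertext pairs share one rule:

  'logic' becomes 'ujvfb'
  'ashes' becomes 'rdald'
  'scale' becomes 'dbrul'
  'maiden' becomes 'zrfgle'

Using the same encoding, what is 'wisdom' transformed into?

xfdgjz

This is an affine cipher: with a=0,…,z=25, each position x becomes (5x+17) mod 26.
Applying it to wisdom: w(22)→5·22+17≡23=x; i(8)→5·8+17≡5=f; s(18)→5·18+17≡3=d; d(3)→5·3+17≡6=g; o(14)→5·14+17≡9=j; m(12)→5·12+17≡25=z (all mod 26).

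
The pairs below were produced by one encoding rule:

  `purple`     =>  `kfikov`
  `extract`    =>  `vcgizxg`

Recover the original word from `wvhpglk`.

desktop

Each pair mirrors across the alphabet (p↔k, u↔f, r↔i): positions sum to 25. Letters are reflected about the middle of the alphabet (position → 25−position): Atbash.
Reversing it on wvhpglk: w↔d, v↔e, h↔s, p↔k, g↔t, l↔o, k↔p.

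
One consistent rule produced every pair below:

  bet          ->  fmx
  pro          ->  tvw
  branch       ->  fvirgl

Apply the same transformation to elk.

The shift depends on letter class: consonant b→f is +4, but vowel e→m is +8. The rule splits by letter class: vowels +8, consonants +4.
Applying it to elk: e(vowel)+8=m, l(cons)+4=p, k(cons)+4=o.

mpo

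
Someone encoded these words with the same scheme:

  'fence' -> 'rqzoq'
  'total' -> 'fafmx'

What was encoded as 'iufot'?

Compare letters: f→r is +12, e→q is +12, n→z is +12 — a constant shift. Every letter moves 12 places later in the alphabet, wrapping around z→a.
Decoding iufot: i−12=w, u−12=i, f−12=t, o−12=c, t−12=h.

witch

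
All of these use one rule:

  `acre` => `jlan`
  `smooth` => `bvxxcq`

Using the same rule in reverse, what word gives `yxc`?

Compare letters: a→j is +9, c→l is +9, r→a is +9 — a constant shift. It's a constant shift of +9 (ROT9).
Undoing it on yxc: y−9=p, x−9=o, c−9=t.

pot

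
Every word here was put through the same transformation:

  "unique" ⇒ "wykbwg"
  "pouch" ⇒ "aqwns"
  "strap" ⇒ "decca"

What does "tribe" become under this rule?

The shift depends on letter class: consonant n→y is +11, but vowel u→w is +2. Vowels shift forward by 2 and consonants shift forward by 11.
For tribe: t(cons)+11=e, r(cons)+11=c, i(vowel)+2=k, b(cons)+11=m, e(vowel)+2=g.

eckmg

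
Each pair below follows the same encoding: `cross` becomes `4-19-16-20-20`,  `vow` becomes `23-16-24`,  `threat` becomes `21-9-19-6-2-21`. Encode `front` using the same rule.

7-19-16-15-21

c is letter #3 and maps to 4: an offset of 1. Letters become their 1-based position plus 1 (so a→2, b→3, …).
For front: f=6→7, r=18→19, o=15→16, n=14→15, t=20→21.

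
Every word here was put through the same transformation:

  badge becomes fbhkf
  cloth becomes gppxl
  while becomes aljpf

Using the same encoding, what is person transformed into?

The shift depends on letter class: consonant b→f is +4, but vowel a→b is +1. Vowels shift forward by 1 and consonants shift forward by 4.
Applying it to person: p(cons)+4=t, e(vowel)+1=f, r(cons)+4=v, s(cons)+4=w, o(vowel)+1=p, n(cons)+4=r.

tfvwpr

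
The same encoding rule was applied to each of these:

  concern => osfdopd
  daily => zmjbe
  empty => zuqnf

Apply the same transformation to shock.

The output letters match the input read backwards, each shifted +1: concern reversed is nrecnoc. The word is reversed, then every letter is shifted forward by 1.
Applying it to shock: reverse → kcohs; then shift: k+1=l, c+1=d, o+1=p, h+1=i, s+1=t.

ldpit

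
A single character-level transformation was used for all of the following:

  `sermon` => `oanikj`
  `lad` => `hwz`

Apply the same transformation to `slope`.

ohkla

Compare letters: s→o is +22, e→a is +22, r→n is +22 — a constant shift. Each letter is shifted forward by 22 in the alphabet (a Caesar shift of +22).
Applying it to slope: s+22=o, l+22=h, o+22=k, p+22=l, e+22=a.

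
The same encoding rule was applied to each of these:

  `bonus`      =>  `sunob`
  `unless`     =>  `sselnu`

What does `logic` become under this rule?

The output letters match the input read backwards: bonus reversed is sunob. It's just the letters in reverse order.
For logic: reverse → cigol.

cigol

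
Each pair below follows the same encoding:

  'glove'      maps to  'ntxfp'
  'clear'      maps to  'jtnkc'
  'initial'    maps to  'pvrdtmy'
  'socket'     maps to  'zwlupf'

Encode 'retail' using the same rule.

ymcktx

In glove: g→n is +7, l→t is +8, o→x is +9, v→f is +10 — the shift increases by 1 each position. Letter i (0-indexed) is shifted by i+7, so successive shifts are 7, 8, 9, ….
For retail: r+7=y, e+8=m, t+9=c, a+10=k, i+11=t, l+12=x.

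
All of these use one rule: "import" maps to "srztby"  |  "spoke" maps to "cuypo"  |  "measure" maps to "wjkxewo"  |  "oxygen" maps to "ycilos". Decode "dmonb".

their

Shifts by position in import: pos 0: i→s (+10), pos 1: m→r (+5), pos 2: p→z (+10), pos 3: o→t (+5) — repeating every 2. The shifts repeat in a cycle of length 2: positions 0,1,… shift by +10, +5, then the pattern repeats.
Reversing it on dmonb: d−10=t, m−5=h, o−10=e, n−5=i, b−10=r.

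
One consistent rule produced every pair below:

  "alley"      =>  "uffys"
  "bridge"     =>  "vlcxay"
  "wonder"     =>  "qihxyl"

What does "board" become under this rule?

This is a Caesar cipher with shift 20.
Applying it to board: b+20=v, o+20=i, a+20=u, r+20=l, d+20=x.

viulx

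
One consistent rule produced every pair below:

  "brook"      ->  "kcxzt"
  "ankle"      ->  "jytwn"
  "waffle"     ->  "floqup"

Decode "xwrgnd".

olives

Shifts by position in brook: pos 0: b→k (+9), pos 1: r→c (+11), pos 2: o→x (+9), pos 3: o→z (+11) — repeating every 2. A repeating key of period 2 is used — shifts +9, +11 over and over.
Undoing it on xwrgnd: x−9=o, w−11=l, r−9=i, g−11=v, n−9=e, d−11=s.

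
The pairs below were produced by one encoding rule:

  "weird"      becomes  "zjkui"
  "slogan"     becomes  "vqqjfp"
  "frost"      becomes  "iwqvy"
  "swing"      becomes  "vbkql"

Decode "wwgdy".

treat

Shifts by position in weird: pos 0: w→z (+3), pos 1: e→j (+5), pos 2: i→k (+2), pos 3: r→u (+3), pos 4: d→i (+5) — repeating every 3. The shifts repeat in a cycle of length 3: positions 0,1,… shift by +3, +5, +2, then the pattern repeats.
Undoing it on wwgdy: w−3=t, w−5=r, g−2=e, d−3=a, y−5=t.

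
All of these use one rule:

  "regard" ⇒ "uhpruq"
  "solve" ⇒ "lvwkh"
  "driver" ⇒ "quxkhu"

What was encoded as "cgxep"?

thing

r(17)→u(20) and e(4)→h(7) fit y≡17x+17 (mod 26); the inverse of 17 mod 26 is 23. This is an affine cipher: with a=0,…,z=25, each position x becomes (17x+17) mod 26.
Reversing it on cgxep: c(2)→23·(2−17)≡19=t; g(6)→23·(6−17)≡7=h; x(23)→23·(23−17)≡8=i; e(4)→23·(4−17)≡13=n; p(15)→23·(15−17)≡6=g (all mod 26).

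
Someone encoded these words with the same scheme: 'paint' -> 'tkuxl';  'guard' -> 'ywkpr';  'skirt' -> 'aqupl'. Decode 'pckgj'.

reach

p(15)→t(19) and a(0)→k(10) fit y≡11x+10 (mod 26); the inverse of 11 mod 26 is 19. Treating letters as 0–25, the rule is x ↦ 11x + 10 (mod 26).
Reversing it on pckgj: p(15)→19·(15−10)≡17=r; c(2)→19·(2−10)≡4=e; k(10)→19·(10−10)≡0=a; g(6)→19·(6−10)≡2=c; j(9)→19·(9−10)≡7=h (all mod 26).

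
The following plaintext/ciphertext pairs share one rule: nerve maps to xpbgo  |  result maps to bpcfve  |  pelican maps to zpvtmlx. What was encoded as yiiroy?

oxygen

Shifts by position in nerve: pos 0: n→x (+10), pos 1: e→p (+11), pos 2: r→b (+10), pos 3: v→g (+11) — repeating every 2. A repeating key of period 2 is used — shifts +10, +11 over and over.
Reversing it on yiiroy: y−10=o, i−11=x, i−10=y, r−11=g, o−10=e, y−11=n.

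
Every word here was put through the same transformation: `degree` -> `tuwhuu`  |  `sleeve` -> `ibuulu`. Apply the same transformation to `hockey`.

Every letter moves 16 places later in the alphabet, wrapping around z→a.
On hockey: h+16=x, o+16=e, c+16=s, k+16=a, e+16=u, y+16=o.

xesauo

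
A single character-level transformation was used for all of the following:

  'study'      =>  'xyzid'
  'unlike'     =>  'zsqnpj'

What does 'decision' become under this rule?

Compare letters: s→x is +5, t→y is +5, u→z is +5 — a constant shift. It's a constant shift of +5 (ROT5).
On decision: d+5=i, e+5=j, c+5=h, i+5=n, s+5=x, i+5=n, o+5=t, n+5=s.

ijhnxnts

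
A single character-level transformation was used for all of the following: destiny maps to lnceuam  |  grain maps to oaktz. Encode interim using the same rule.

In destiny: d→l is +8, e→n is +9, s→c is +10, t→e is +11 — the shift increases by 1 each position. Each letter shifts forward by (position + 8), i.e. 8, 9, 10, … — the shift grows by one for each successive letter.
For interim: i+8=q, n+9=w, t+10=d, e+11=p, r+12=d, i+13=v, m+14=a.

qwdpdva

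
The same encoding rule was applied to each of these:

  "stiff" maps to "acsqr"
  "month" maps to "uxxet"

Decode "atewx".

skull

In stiff: s→a is +8, t→c is +9, i→s is +10, f→q is +11 — the shift increases by 1 each position. The shift increases by 1 at each position, starting from +8: 8, 9, 10, ….
Undoing it on atewx: a−8=s, t−9=k, e−10=u, w−11=l, x−12=l.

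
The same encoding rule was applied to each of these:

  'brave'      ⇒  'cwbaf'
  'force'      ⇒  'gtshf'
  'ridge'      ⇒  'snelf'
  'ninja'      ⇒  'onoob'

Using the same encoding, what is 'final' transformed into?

A repeating key of period 2 is used — shifts +1, +5 over and over.
On final: f+1=g, i+5=n, n+1=o, a+5=f, l+1=m.

gnofm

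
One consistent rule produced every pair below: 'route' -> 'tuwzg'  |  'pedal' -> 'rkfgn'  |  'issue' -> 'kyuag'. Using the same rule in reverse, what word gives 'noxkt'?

liver

Shifts by position in route: pos 0: r→t (+2), pos 1: o→u (+6), pos 2: u→w (+2), pos 3: t→z (+6) — repeating every 2. A repeating key of period 2 is used — shifts +2, +6 over and over.
Undoing it on noxkt: n−2=l, o−6=i, x−2=v, k−6=e, t−2=r.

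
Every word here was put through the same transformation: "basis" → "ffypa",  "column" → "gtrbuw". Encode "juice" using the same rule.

nzojm

In basis: b→f is +4, a→f is +5, s→y is +6, i→p is +7 — the shift increases by 1 each position. Letter i (0-indexed) is shifted by i+4, so successive shifts are 4, 5, 6, ….
Applying it to juice: j+4=n, u+5=z, i+6=o, c+7=j, e+8=m.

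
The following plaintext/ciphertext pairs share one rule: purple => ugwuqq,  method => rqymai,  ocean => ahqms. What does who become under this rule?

The shift depends on letter class: consonant p→u is +5, but vowel u→g is +12. Vowels shift forward by 12 and consonants shift forward by 5.
For who: w(cons)+5=b, h(cons)+5=m, o(vowel)+12=a.

bma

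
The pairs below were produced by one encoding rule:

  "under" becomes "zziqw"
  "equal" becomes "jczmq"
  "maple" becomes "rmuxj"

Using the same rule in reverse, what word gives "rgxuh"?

music

A repeating key of period 2 is used — shifts +5, +12 over and over.
Undoing it on rgxuh: r−5=m, g−12=u, x−5=s, u−12=i, h−5=c.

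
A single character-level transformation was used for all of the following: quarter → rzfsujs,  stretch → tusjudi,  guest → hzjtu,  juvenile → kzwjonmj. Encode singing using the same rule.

tnohnoh

Two shifts are in play — +5 for a/e/i/o/u, +1 for every other letter.
For singing: s(cons)+1=t, i(vowel)+5=n, n(cons)+1=o, g(cons)+1=h, i(vowel)+5=n, n(cons)+1=o, g(cons)+1=h.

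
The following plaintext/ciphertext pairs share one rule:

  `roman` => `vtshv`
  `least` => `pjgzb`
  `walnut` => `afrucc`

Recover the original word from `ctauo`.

young

The shift increases by 1 at each position, starting from +4: 4, 5, 6, ….
Undoing it on ctauo: c−4=y, t−5=o, a−6=u, u−7=n, o−8=g.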